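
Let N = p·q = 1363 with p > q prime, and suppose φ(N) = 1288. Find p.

φ(n) = (p−1)(q−1) = n − (p+q) + 1, so p + q = 1363 − 1288 + 1 = 76.
p and q are the roots of t² − 76t + 1363 = 0.
Discriminant: 76² − 4·1363 = 5776 − 5452 = 324; √324 = 18.
q = (76 − 18)/2 = 29, p = (76 + 18)/2 = 47.
Check: 29 · 47 = 1363.

47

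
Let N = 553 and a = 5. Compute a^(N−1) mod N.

141

5^1 ≡ 5 (mod 553)
5^2 ≡ 5^2 = 25 ≡ 25 (mod 553)
5^4 ≡ 25^2 = 625 ≡ 72 (mod 553)
5^8 ≡ 72^2 = 5184 ≡ 207 (mod 553)
5^16 ≡ 207^2 = 42849 ≡ 268 (mod 553)
5^32 ≡ 268^2 = 71824 ≡ 487 (mod 553)
5^64 ≡ 487^2 = 237169 ≡ 485 (mod 553)
5^128 ≡ 485^2 = 235225 ≡ 200 (mod 553)
5^256 ≡ 200^2 = 40000 ≡ 184 (mod 553)
5^512 ≡ 184^2 = 33856 ≡ 123 (mod 553)
552 = 512 + 32 + 8 in binary powers of 2.
So 5^552 ≡ 123 · 487 · 207 ≡ 141 (mod 553).
Since 141 ≠ 1, base 5 is a Fermat witness: 553 is composite.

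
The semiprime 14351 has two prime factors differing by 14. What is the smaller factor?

Since p = q + 14, we have 14351 = q(q + 14), so q² + 14q − 14351 = 0.
Discriminant: 14² + 4·14351 = 196 + 57404 = 57600; √57600 = 240.
q = (−14 + 240)/2 = 113, and p = q + 14 = 127.
Check: 113 · 127 = 14351.

113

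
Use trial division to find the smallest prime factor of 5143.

37

5143 is odd.
Digit sum 13, not divisible by 3.
Ends in 3: not divisible by 5.
7: 5143 = 7·734 + 5
11: 5143 = 11·467 + 6
13: 5143 = 13·395 + 8
17: 5143 = 17·302 + 9
19: 5143 = 19·270 + 13
23: 5143 = 23·223 + 14
29: 5143 = 29·177 + 10
31: 5143 = 31·165 + 28
37: 5143 = 37·139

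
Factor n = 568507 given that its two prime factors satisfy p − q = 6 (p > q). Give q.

Since p = q + 6, we have 568507 = q(q + 6), so q² + 6q − 568507 = 0.
Discriminant: 6² + 4·568507 = 36 + 2274028 = 2274064; √2274064 = 1508.
q = (−6 + 1508)/2 = 751, and p = q + 6 = 757.
Check: 751 · 757 = 568507.

751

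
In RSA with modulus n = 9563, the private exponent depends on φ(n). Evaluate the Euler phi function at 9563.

Factor: 9563 = 73 · 131.
φ(9563) = (73−1) · (131−1) = 72 · 130 = 9360.

9360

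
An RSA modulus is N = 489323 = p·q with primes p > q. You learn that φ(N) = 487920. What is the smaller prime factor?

φ(n) = (p−1)(q−1) = n − (p+q) + 1, so p + q = 489323 − 487920 + 1 = 1404.
p and q are the roots of t² − 1404t + 489323 = 0.
Discriminant: 1404² − 4·489323 = 1971216 − 1957292 = 13924; √13924 = 118.
q = (1404 − 118)/2 = 643, p = (1404 + 118)/2 = 761.
Check: 643 · 761 = 489323.

643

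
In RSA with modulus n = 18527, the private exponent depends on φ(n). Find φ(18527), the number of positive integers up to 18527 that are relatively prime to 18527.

18240

Factor: 18527 = 97 · 191.
φ(18527) = (97−1) · (191−1) = 96 · 190 = 18240.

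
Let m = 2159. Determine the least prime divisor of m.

17

2159 is odd.
Digit sum 17, not divisible by 3.
Ends in 9: not divisible by 5.
7: 2159 = 7·308 + 3
11: 2159 = 11·196 + 3
13: 2159 = 13·166 + 1
17: 2159 = 17·127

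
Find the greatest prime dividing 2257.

2257 = 37 · 61
61 is prime.
So 2257 = 37 · 61; the largest prime factor is 61.

61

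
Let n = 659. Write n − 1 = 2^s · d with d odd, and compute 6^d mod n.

659 − 1 = 658 = 2^1 · 329, so d = 329.
6^1 ≡ 6 (mod 659)
6^2 ≡ 6^2 = 36 ≡ 36 (mod 659)
6^4 ≡ 36^2 = 1296 ≡ 637 (mod 659)
6^8 ≡ 637^2 = 405769 ≡ 484 (mod 659)
6^16 ≡ 484^2 = 234256 ≡ 311 (mod 659)
6^32 ≡ 311^2 = 96721 ≡ 507 (mod 659)
6^64 ≡ 507^2 = 257049 ≡ 39 (mod 659)
6^128 ≡ 39^2 = 1521 ≡ 203 (mod 659)
6^256 ≡ 203^2 = 41209 ≡ 351 (mod 659)
329 = 256 + 64 + 8 + 1 in binary powers of 2.
So 6^329 ≡ 351 · 39 · 484 · 6 ≡ 658 (mod 659).
Since 6^d ≡ 658 (mod 659), base 6 does not prove 659 composite.

658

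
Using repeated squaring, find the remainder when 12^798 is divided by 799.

12^1 ≡ 12 (mod 799)
12^2 ≡ 12^2 = 144 ≡ 144 (mod 799)
12^4 ≡ 144^2 = 20736 ≡ 761 (mod 799)
12^8 ≡ 761^2 = 579121 ≡ 645 (mod 799)
12^16 ≡ 645^2 = 416025 ≡ 545 (mod 799)
12^32 ≡ 545^2 = 297025 ≡ 596 (mod 799)
12^64 ≡ 596^2 = 355216 ≡ 460 (mod 799)
12^128 ≡ 460^2 = 211600 ≡ 664 (mod 799)
12^256 ≡ 664^2 = 440896 ≡ 647 (mod 799)
12^512 ≡ 647^2 = 418609 ≡ 732 (mod 799)
798 = 512 + 256 + 16 + 8 + 4 + 2 in binary powers of 2.
So 12^798 ≡ 732 · 647 · 545 · 645 · 761 · 144 ≡ 780 (mod 799).
Since 780 ≠ 1, base 12 is a Fermat witness: 799 is composite.

780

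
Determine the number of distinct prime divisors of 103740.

103740 = 2^2 · 25935
25935 = 3 · 8645
8645 = 5 · 1729
1729 = 7 · 247
247 = 13 · 19
103740 = 2^2 · 3 · 5 · 7 · 13 · 19, which has 6 distinct prime factors.

6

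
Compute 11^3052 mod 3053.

11^1 ≡ 11 (mod 3053)
11^2 ≡ 11^2 = 121 ≡ 121 (mod 3053)
11^4 ≡ 121^2 = 14641 ≡ 2429 (mod 3053)
11^8 ≡ 2429^2 = 5900041 ≡ 1645 (mod 3053)
11^16 ≡ 1645^2 = 2706025 ≡ 1067 (mod 3053)
11^32 ≡ 1067^2 = 1138489 ≡ 2773 (mod 3053)
11^64 ≡ 2773^2 = 7689529 ≡ 2075 (mod 3053)
11^128 ≡ 2075^2 = 4305625 ≡ 895 (mod 3053)
11^256 ≡ 895^2 = 801025 ≡ 1139 (mod 3053)
11^512 ≡ 1139^2 = 1297321 ≡ 2849 (mod 3053)
11^1024 ≡ 2849^2 = 8116801 ≡ 1927 (mod 3053)
11^2048 ≡ 1927^2 = 3713329 ≡ 881 (mod 3053)
3052 = 2048 + 512 + 256 + 128 + 64 + 32 + 8 + 4 in binary powers of 2.
So 11^3052 ≡ 881 · 2849 · 1139 · 895 · 2075 · 2773 · 1645 · 2429 ≡ 2968 (mod 3053).
Since 2968 ≠ 1, base 11 is a Fermat witness: 3053 is composite.

2968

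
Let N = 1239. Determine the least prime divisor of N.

1239 is odd.
Digit sum 15, divisible by 3.

3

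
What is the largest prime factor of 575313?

575313 = 3 · 191771
191771 = 37 · 5183
5183 = 71 · 73
73 is prime.
So 575313 = 3 · 37 · 71 · 73; the largest prime factor is 73.

73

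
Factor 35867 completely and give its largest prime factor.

89

35867 = 13 · 2759
2759 = 31 · 89
89 is prime.
So 35867 = 13 · 31 · 89; the largest prime factor is 89.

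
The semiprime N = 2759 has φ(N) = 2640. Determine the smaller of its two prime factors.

31

φ(n) = (p−1)(q−1) = n − (p+q) + 1, so p + q = 2759 − 2640 + 1 = 120.
p and q are the roots of t² − 120t + 2759 = 0.
Discriminant: 120² − 4·2759 = 14400 − 11036 = 3364; √3364 = 58.
q = (120 − 58)/2 = 31, p = (120 + 58)/2 = 89.
Check: 31 · 89 = 2759.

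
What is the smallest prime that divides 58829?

89

58829 is odd.
Digit sum 32, not divisible by 3.
Ends in 9: not divisible by 5.
7: 58829 = 7·8404 + 1
11: 58829 = 11·5348 + 1
13: 58829 = 13·4525 + 4
17: 58829 = 17·3460 + 9
19: 58829 = 19·3096 + 5
23: 58829 = 23·2557 + 18
29: 58829 = 29·2028 + 17
31: 58829 = 31·1897 + 22
37: 58829 = 37·1589 + 36
41: 58829 = 41·1434 + 35
43: 58829 = 43·1368 + 5
47: 58829 = 47·1251 + 32
53: 58829 = 53·1109 + 52
59: 58829 = 59·997 + 6
61: 58829 = 61·964 + 25
67: 58829 = 67·878 + 3
71: 58829 = 71·828 + 41
73: 58829 = 73·805 + 64
79: 58829 = 79·744 + 53
83: 58829 = 83·708 + 65
89: 58829 = 89·661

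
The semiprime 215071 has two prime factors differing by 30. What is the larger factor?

479

Since p = q + 30, we have 215071 = q(q + 30), so q² + 30q − 215071 = 0.
Discriminant: 30² + 4·215071 = 900 + 860284 = 861184; √861184 = 928.
q = (−30 + 928)/2 = 449, and p = q + 30 = 479.
Check: 449 · 479 = 215071.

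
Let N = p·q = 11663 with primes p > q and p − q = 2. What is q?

107

Since p = q + 2, we have 11663 = q(q + 2), so q² + 2q − 11663 = 0.
Discriminant: 2² + 4·11663 = 4 + 46652 = 46656; √46656 = 216.
q = (−2 + 216)/2 = 107, and p = q + 2 = 109.
Check: 107 · 109 = 11663.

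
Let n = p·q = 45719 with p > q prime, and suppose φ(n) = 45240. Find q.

131

φ(n) = (p−1)(q−1) = n − (p+q) + 1, so p + q = 45719 − 45240 + 1 = 480.
p and q are the roots of t² − 480t + 45719 = 0.
Discriminant: 480² − 4·45719 = 230400 − 182876 = 47524; √47524 = 218.
q = (480 − 218)/2 = 131, p = (480 + 218)/2 = 349.
Check: 131 · 349 = 45719.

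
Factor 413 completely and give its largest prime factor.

413 = 7 · 59
59 is prime.
So 413 = 7 · 59; the largest prime factor is 59.

59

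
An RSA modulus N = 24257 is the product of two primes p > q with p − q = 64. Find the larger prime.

Since p = q + 64, we have 24257 = q(q + 64), so q² + 64q − 24257 = 0.
Discriminant: 64² + 4·24257 = 4096 + 97028 = 101124; √101124 = 318.
q = (−64 + 318)/2 = 127, and p = q + 64 = 191.
Check: 127 · 191 = 24257.

191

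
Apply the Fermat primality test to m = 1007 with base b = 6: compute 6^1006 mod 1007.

598

6^1 ≡ 6 (mod 1007)
6^2 ≡ 6^2 = 36 ≡ 36 (mod 1007)
6^4 ≡ 36^2 = 1296 ≡ 289 (mod 1007)
6^8 ≡ 289^2 = 83521 ≡ 947 (mod 1007)
6^16 ≡ 947^2 = 896809 ≡ 579 (mod 1007)
6^32 ≡ 579^2 = 335241 ≡ 917 (mod 1007)
6^64 ≡ 917^2 = 840889 ≡ 44 (mod 1007)
6^128 ≡ 44^2 = 1936 ≡ 929 (mod 1007)
6^256 ≡ 929^2 = 863041 ≡ 42 (mod 1007)
6^512 ≡ 42^2 = 1764 ≡ 757 (mod 1007)
1006 = 512 + 256 + 128 + 64 + 32 + 8 + 4 + 2 in binary powers of 2.
So 6^1006 ≡ 757 · 42 · 929 · 44 · 917 · 947 · 289 · 36 ≡ 598 (mod 1007).
Since 598 ≠ 1, base 6 is a Fermat witness: 1007 is composite.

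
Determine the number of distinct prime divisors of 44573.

2

44573 = 29^2 · 53
44573 = 29^2 · 53, which has 2 distinct prime factors.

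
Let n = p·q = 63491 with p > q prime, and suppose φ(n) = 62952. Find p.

367

φ(n) = (p−1)(q−1) = n − (p+q) + 1, so p + q = 63491 − 62952 + 1 = 540.
p and q are the roots of t² − 540t + 63491 = 0.
Discriminant: 540² − 4·63491 = 291600 − 253964 = 37636; √37636 = 194.
q = (540 − 194)/2 = 173, p = (540 + 194)/2 = 367.
Check: 173 · 367 = 63491.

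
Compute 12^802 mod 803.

12^1 ≡ 12 (mod 803)
12^2 ≡ 12^2 = 144 ≡ 144 (mod 803)
12^4 ≡ 144^2 = 20736 ≡ 661 (mod 803)
12^8 ≡ 661^2 = 436921 ≡ 89 (mod 803)
12^16 ≡ 89^2 = 7921 ≡ 694 (mod 803)
12^32 ≡ 694^2 = 481636 ≡ 639 (mod 803)
12^64 ≡ 639^2 = 408321 ≡ 397 (mod 803)
12^128 ≡ 397^2 = 157609 ≡ 221 (mod 803)
12^256 ≡ 221^2 = 48841 ≡ 661 (mod 803)
12^512 ≡ 661^2 = 436921 ≡ 89 (mod 803)
802 = 512 + 256 + 32 + 2 in binary powers of 2.
So 12^802 ≡ 89 · 661 · 639 · 144 ≡ 771 (mod 803).
Since 771 ≠ 1, base 12 is a Fermat witness: 803 is composite.

771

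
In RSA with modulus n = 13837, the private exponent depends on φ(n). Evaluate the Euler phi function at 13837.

Factor: 13837 = 101 · 137.
φ(13837) = (101−1) · (137−1) = 100 · 136 = 13600.

13600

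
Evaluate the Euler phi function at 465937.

435744

Factor: 465937 = 19 · 137 · 179.
φ(465937) = (19−1) · (137−1) · (179−1) = 18 · 136 · 178 = 435744.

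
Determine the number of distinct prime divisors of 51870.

6

51870 = 2 · 25935
25935 = 3 · 8645
8645 = 5 · 1729
1729 = 7 · 247
247 = 13 · 19
51870 = 2 · 3 · 5 · 7 · 13 · 19, which has 6 distinct prime factors.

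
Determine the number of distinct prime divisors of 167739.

5

167739 = 3 · 55913
55913 = 11 · 5083
5083 = 13 · 391
391 = 17 · 23
167739 = 3 · 11 · 13 · 17 · 23, which has 5 distinct prime factors.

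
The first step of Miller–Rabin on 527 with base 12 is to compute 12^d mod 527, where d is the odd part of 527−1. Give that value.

527 − 1 = 526 = 2^1 · 263, so d = 263.
12^1 ≡ 12 (mod 527)
12^2 ≡ 12^2 = 144 ≡ 144 (mod 527)
12^4 ≡ 144^2 = 20736 ≡ 183 (mod 527)
12^8 ≡ 183^2 = 33489 ≡ 288 (mod 527)
12^16 ≡ 288^2 = 82944 ≡ 205 (mod 527)
12^32 ≡ 205^2 = 42025 ≡ 392 (mod 527)
12^64 ≡ 392^2 = 153664 ≡ 307 (mod 527)
12^128 ≡ 307^2 = 94249 ≡ 443 (mod 527)
12^256 ≡ 443^2 = 196249 ≡ 205 (mod 527)
263 = 256 + 4 + 2 + 1 in binary powers of 2.
So 12^263 ≡ 205 · 183 · 144 · 12 ≡ 177 (mod 527).
Squaring chain: 177; never reaches −1, so base 12 is a Miller–Rabin witness that 527 is composite.

177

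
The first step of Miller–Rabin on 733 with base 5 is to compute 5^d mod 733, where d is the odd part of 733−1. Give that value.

353

733 − 1 = 732 = 2^2 · 183, so d = 183.
5^1 ≡ 5 (mod 733)
5^2 ≡ 5^2 = 25 ≡ 25 (mod 733)
5^4 ≡ 25^2 = 625 ≡ 625 (mod 733)
5^8 ≡ 625^2 = 390625 ≡ 669 (mod 733)
5^16 ≡ 669^2 = 447561 ≡ 431 (mod 733)
5^32 ≡ 431^2 = 185761 ≡ 312 (mod 733)
5^64 ≡ 312^2 = 97344 ≡ 588 (mod 733)
5^128 ≡ 588^2 = 345744 ≡ 501 (mod 733)
183 = 128 + 32 + 16 + 4 + 2 + 1 in binary powers of 2.
So 5^183 ≡ 501 · 312 · 431 · 625 · 25 · 5 ≡ 353 (mod 733).
Squaring chain: 353 → 732; reaches −1, so base 5 does not prove 733 composite.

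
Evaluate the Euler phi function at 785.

624

Factor: 785 = 5 · 157.
φ(785) = (5−1) · (157−1) = 4 · 156 = 624.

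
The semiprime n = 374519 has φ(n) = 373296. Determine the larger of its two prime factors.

φ(n) = (p−1)(q−1) = n − (p+q) + 1, so p + q = 374519 − 373296 + 1 = 1224.
p and q are the roots of t² − 1224t + 374519 = 0.
Discriminant: 1224² − 4·374519 = 1498176 − 1498076 = 100; √100 = 10.
q = (1224 − 10)/2 = 607, p = (1224 + 10)/2 = 617.
Check: 607 · 617 = 374519.

617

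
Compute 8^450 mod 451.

122

8^1 ≡ 8 (mod 451)
8^2 ≡ 8^2 = 64 ≡ 64 (mod 451)
8^4 ≡ 64^2 = 4096 ≡ 37 (mod 451)
8^8 ≡ 37^2 = 1369 ≡ 16 (mod 451)
8^16 ≡ 16^2 = 256 ≡ 256 (mod 451)
8^32 ≡ 256^2 = 65536 ≡ 141 (mod 451)
8^64 ≡ 141^2 = 19881 ≡ 37 (mod 451)
8^128 ≡ 37^2 = 1369 ≡ 16 (mod 451)
8^256 ≡ 16^2 = 256 ≡ 256 (mod 451)
450 = 256 + 128 + 64 + 2 in binary powers of 2.
So 8^450 ≡ 256 · 16 · 37 · 64 ≡ 122 (mod 451).
Since 122 ≠ 1, base 8 is a Fermat witness: 451 is composite.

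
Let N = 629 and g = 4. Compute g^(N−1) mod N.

4^1 ≡ 4 (mod 629)
4^2 ≡ 4^2 = 16 ≡ 16 (mod 629)
4^4 ≡ 16^2 = 256 ≡ 256 (mod 629)
4^8 ≡ 256^2 = 65536 ≡ 120 (mod 629)
4^16 ≡ 120^2 = 14400 ≡ 562 (mod 629)
4^32 ≡ 562^2 = 315844 ≡ 86 (mod 629)
4^64 ≡ 86^2 = 7396 ≡ 477 (mod 629)
4^128 ≡ 477^2 = 227529 ≡ 460 (mod 629)
4^256 ≡ 460^2 = 211600 ≡ 256 (mod 629)
4^512 ≡ 256^2 = 65536 ≡ 120 (mod 629)
628 = 512 + 64 + 32 + 16 + 4 in binary powers of 2.
So 4^628 ≡ 120 · 477 · 86 · 562 · 256 ≡ 562 (mod 629).
Since 562 ≠ 1, base 4 is a Fermat witness: 629 is composite.

562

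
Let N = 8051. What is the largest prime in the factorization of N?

8051 = 83 · 97
97 is prime.
So 8051 = 83 · 97; the largest prime factor is 97.

97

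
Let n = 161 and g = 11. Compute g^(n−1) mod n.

11^1 ≡ 11 (mod 161)
11^2 ≡ 11^2 = 121 ≡ 121 (mod 161)
11^4 ≡ 121^2 = 14641 ≡ 151 (mod 161)
11^8 ≡ 151^2 = 22801 ≡ 100 (mod 161)
11^16 ≡ 100^2 = 10000 ≡ 18 (mod 161)
11^32 ≡ 18^2 = 324 ≡ 2 (mod 161)
11^64 ≡ 2^2 = 4 ≡ 4 (mod 161)
11^128 ≡ 4^2 = 16 ≡ 16 (mod 161)
160 = 128 + 32 in binary powers of 2.
So 11^160 ≡ 16 · 2 ≡ 32 (mod 161).
Since 32 ≠ 1, base 11 is a Fermat witness: 161 is composite.

32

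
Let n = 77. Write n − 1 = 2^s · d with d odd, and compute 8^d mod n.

29

77 − 1 = 76 = 2^2 · 19, so d = 19.
8^1 ≡ 8 (mod 77)
8^2 ≡ 8^2 = 64 ≡ 64 (mod 77)
8^4 ≡ 64^2 = 4096 ≡ 15 (mod 77)
8^8 ≡ 15^2 = 225 ≡ 71 (mod 77)
8^16 ≡ 71^2 = 5041 ≡ 36 (mod 77)
19 = 16 + 2 + 1 in binary powers of 2.
So 8^19 ≡ 36 · 64 · 8 ≡ 29 (mod 77).
Squaring chain: 29 → 71; never reaches −1, so base 8 is a Miller–Rabin witness that 77 is composite.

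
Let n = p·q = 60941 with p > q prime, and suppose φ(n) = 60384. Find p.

φ(n) = (p−1)(q−1) = n − (p+q) + 1, so p + q = 60941 − 60384 + 1 = 558.
p and q are the roots of t² − 558t + 60941 = 0.
Discriminant: 558² − 4·60941 = 311364 − 243764 = 67600; √67600 = 260.
q = (558 − 260)/2 = 149, p = (558 + 260)/2 = 409.
Check: 149 · 409 = 60941.

409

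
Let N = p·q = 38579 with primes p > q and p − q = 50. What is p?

Since p = q + 50, we have 38579 = q(q + 50), so q² + 50q − 38579 = 0.
Discriminant: 50² + 4·38579 = 2500 + 154316 = 156816; √156816 = 396.
q = (−50 + 396)/2 = 173, and p = q + 50 = 223.
Check: 173 · 223 = 38579.

223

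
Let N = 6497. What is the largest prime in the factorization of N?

89

6497 = 73 · 89
89 is prime.
So 6497 = 73 · 89; the largest prime factor is 89.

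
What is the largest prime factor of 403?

403 = 13 · 31
31 is prime.
So 403 = 13 · 31; the largest prime factor is 31.

31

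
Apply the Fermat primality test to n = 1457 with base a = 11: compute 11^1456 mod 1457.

392

11^1 ≡ 11 (mod 1457)
11^2 ≡ 11^2 = 121 ≡ 121 (mod 1457)
11^4 ≡ 121^2 = 14641 ≡ 71 (mod 1457)
11^8 ≡ 71^2 = 5041 ≡ 670 (mod 1457)
11^16 ≡ 670^2 = 448900 ≡ 144 (mod 1457)
11^32 ≡ 144^2 = 20736 ≡ 338 (mod 1457)
11^64 ≡ 338^2 = 114244 ≡ 598 (mod 1457)
11^128 ≡ 598^2 = 357604 ≡ 639 (mod 1457)
11^256 ≡ 639^2 = 408321 ≡ 361 (mod 1457)
11^512 ≡ 361^2 = 130321 ≡ 648 (mod 1457)
11^1024 ≡ 648^2 = 419904 ≡ 288 (mod 1457)
1456 = 1024 + 256 + 128 + 32 + 16 in binary powers of 2.
So 11^1456 ≡ 288 · 361 · 639 · 338 · 144 ≡ 392 (mod 1457).
Since 392 ≠ 1, base 11 is a Fermat witness: 1457 is composite.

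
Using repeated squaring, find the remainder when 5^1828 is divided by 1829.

5

5^1 ≡ 5 (mod 1829)
5^2 ≡ 5^2 = 25 ≡ 25 (mod 1829)
5^4 ≡ 25^2 = 625 ≡ 625 (mod 1829)
5^8 ≡ 625^2 = 390625 ≡ 1048 (mod 1829)
5^16 ≡ 1048^2 = 1098304 ≡ 904 (mod 1829)
5^32 ≡ 904^2 = 817216 ≡ 1482 (mod 1829)
5^64 ≡ 1482^2 = 2196324 ≡ 1524 (mod 1829)
5^128 ≡ 1524^2 = 2322576 ≡ 1575 (mod 1829)
5^256 ≡ 1575^2 = 2480625 ≡ 501 (mod 1829)
5^512 ≡ 501^2 = 251001 ≡ 428 (mod 1829)
5^1024 ≡ 428^2 = 183184 ≡ 284 (mod 1829)
1828 = 1024 + 512 + 256 + 32 + 4 in binary powers of 2.
So 5^1828 ≡ 284 · 428 · 501 · 1482 · 625 ≡ 5 (mod 1829).
Since 5 ≠ 1, base 5 is a Fermat witness: 1829 is composite.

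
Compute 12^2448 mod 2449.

12^1 ≡ 12 (mod 2449)
12^2 ≡ 12^2 = 144 ≡ 144 (mod 2449)
12^4 ≡ 144^2 = 20736 ≡ 1144 (mod 2449)
12^8 ≡ 1144^2 = 1308736 ≡ 970 (mod 2449)
12^16 ≡ 970^2 = 940900 ≡ 484 (mod 2449)
12^32 ≡ 484^2 = 234256 ≡ 1601 (mod 2449)
12^64 ≡ 1601^2 = 2563201 ≡ 1547 (mod 2449)
12^128 ≡ 1547^2 = 2393209 ≡ 536 (mod 2449)
12^256 ≡ 536^2 = 287296 ≡ 763 (mod 2449)
12^512 ≡ 763^2 = 582169 ≡ 1756 (mod 2449)
12^1024 ≡ 1756^2 = 3083536 ≡ 245 (mod 2449)
12^2048 ≡ 245^2 = 60025 ≡ 1249 (mod 2449)
2448 = 2048 + 256 + 128 + 16 in binary powers of 2.
So 12^2448 ≡ 1249 · 763 · 536 · 484 ≡ 907 (mod 2449).
Since 907 ≠ 1, base 12 is a Fermat witness: 2449 is composite.

907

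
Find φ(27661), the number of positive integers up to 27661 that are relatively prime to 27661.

27324

Factor: 27661 = 139 · 199.
φ(27661) = (139−1) · (199−1) = 138 · 198 = 27324.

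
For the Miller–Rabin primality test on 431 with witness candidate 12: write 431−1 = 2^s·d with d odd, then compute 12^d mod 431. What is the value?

431 − 1 = 430 = 2^1 · 215, so d = 215.
12^1 ≡ 12 (mod 431)
12^2 ≡ 12^2 = 144 ≡ 144 (mod 431)
12^4 ≡ 144^2 = 20736 ≡ 48 (mod 431)
12^8 ≡ 48^2 = 2304 ≡ 149 (mod 431)
12^16 ≡ 149^2 = 22201 ≡ 220 (mod 431)
12^32 ≡ 220^2 = 48400 ≡ 128 (mod 431)
12^64 ≡ 128^2 = 16384 ≡ 6 (mod 431)
12^128 ≡ 6^2 = 36 ≡ 36 (mod 431)
215 = 128 + 64 + 16 + 4 + 2 + 1 in binary powers of 2.
So 12^215 ≡ 36 · 6 · 220 · 48 · 144 · 12 ≡ 1 (mod 431).
Since 12^d ≡ 1 (mod 431), base 12 does not prove 431 composite.

1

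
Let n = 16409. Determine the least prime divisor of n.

16409 is odd.
Digit sum 20, not divisible by 3.
Ends in 9: not divisible by 5.
7: 16409 = 7·2344 + 1
11: 16409 = 11·1491 + 8
13: 16409 = 13·1262 + 3
17: 16409 = 17·965 + 4
19: 16409 = 19·863 + 12
23: 16409 = 23·713 + 10
29: 16409 = 29·565 + 24
31: 16409 = 31·529 + 10
37: 16409 = 37·443 + 18
41: 16409 = 41·400 + 9
43: 16409 = 43·381 + 26
47: 16409 = 47·349 + 6
53: 16409 = 53·309 + 32
59: 16409 = 59·278 + 7
61: 16409 = 61·269

61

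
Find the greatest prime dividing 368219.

79

368219 = 59 · 6241
6241 = 79 · 79
79 = 79 · 1
So 368219 = 59 · 79^2; the largest prime factor is 79.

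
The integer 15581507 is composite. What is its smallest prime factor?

15581507 is odd.
Digit sum 32, not divisible by 3.
Ends in 7: not divisible by 5.
7: 15581507 = 7·2225929 + 4
11: 15581507 = 11·1416500 + 7
13: 15581507 = 13·1198577 + 6
17: 15581507 = 17·916559 + 4
19: 15581507 = 19·820079 + 6
23: 15581507 = 23·677456 + 19
29: 15581507 = 29·537293 + 10
31: 15581507 = 31·502629 + 8
37: 15581507 = 37·421121 + 30
41: 15581507 = 41·380036 + 31
43: 15581507 = 43·362360 + 27
47: 15581507 = 47·331521 + 20
53: 15581507 = 53·293990 + 37
59: 15581507 = 59·264093 + 20
61: 15581507 = 61·255434 + 33
67: 15581507 = 67·232559 + 54
71: 15581507 = 71·219457 + 60
73: 15581507 = 73·213445 + 22
79: 15581507 = 79·197234 + 21
83: 15581507 = 83·187729

83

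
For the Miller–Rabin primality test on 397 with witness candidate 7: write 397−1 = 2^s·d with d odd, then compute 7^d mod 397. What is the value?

334

397 − 1 = 396 = 2^2 · 99, so d = 99.
7^1 ≡ 7 (mod 397)
7^2 ≡ 7^2 = 49 ≡ 49 (mod 397)
7^4 ≡ 49^2 = 2401 ≡ 19 (mod 397)
7^8 ≡ 19^2 = 361 ≡ 361 (mod 397)
7^16 ≡ 361^2 = 130321 ≡ 105 (mod 397)
7^32 ≡ 105^2 = 11025 ≡ 306 (mod 397)
7^64 ≡ 306^2 = 93636 ≡ 341 (mod 397)
99 = 64 + 32 + 2 + 1 in binary powers of 2.
So 7^99 ≡ 341 · 306 · 49 · 7 ≡ 334 (mod 397).
Squaring chain: 334 → 396; reaches −1, so base 7 does not prove 397 composite.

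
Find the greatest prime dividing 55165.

55165 = 5 · 11033
11033 = 11 · 1003
1003 = 17 · 59
59 is prime.
So 55165 = 5 · 11 · 17 · 59; the largest prime factor is 59.

59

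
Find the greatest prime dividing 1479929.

1479929 = 11 · 134539
134539 = 19 · 7081
7081 = 73 · 97
97 is prime.
So 1479929 = 11 · 19 · 73 · 97; the largest prime factor is 97.

97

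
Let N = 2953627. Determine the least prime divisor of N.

43

2953627 is odd.
Digit sum 34, not divisible by 3.
Ends in 7: not divisible by 5.
7: 2953627 = 7·421946 + 5
11: 2953627 = 11·268511 + 6
13: 2953627 = 13·227202 + 1
17: 2953627 = 17·173742 + 13
19: 2953627 = 19·155454 + 1
23: 2953627 = 23·128418 + 13
29: 2953627 = 29·101849 + 6
31: 2953627 = 31·95278 + 9
37: 2953627 = 37·79827 + 28
41: 2953627 = 41·72039 + 28
43: 2953627 = 43·68689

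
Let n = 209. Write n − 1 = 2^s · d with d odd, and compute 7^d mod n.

209 − 1 = 208 = 2^4 · 13, so d = 13.
7^1 ≡ 7 (mod 209)
7^2 ≡ 7^2 = 49 ≡ 49 (mod 209)
7^4 ≡ 49^2 = 2401 ≡ 102 (mod 209)
7^8 ≡ 102^2 = 10404 ≡ 163 (mod 209)
13 = 8 + 4 + 1 in binary powers of 2.
So 7^13 ≡ 163 · 102 · 7 ≡ 178 (mod 209).
Squaring chain: 178 → 125 → 159 → 201; never reaches −1, so base 7 is a Miller–Rabin witness that 209 is composite.

178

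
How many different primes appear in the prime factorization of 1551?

1551 = 3 · 517
517 = 11 · 47
1551 = 3 · 11 · 47, which has 3 distinct prime factors.

3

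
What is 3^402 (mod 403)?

3^1 ≡ 3 (mod 403)
3^2 ≡ 3^2 = 9 ≡ 9 (mod 403)
3^4 ≡ 9^2 = 81 ≡ 81 (mod 403)
3^8 ≡ 81^2 = 6561 ≡ 113 (mod 403)
3^16 ≡ 113^2 = 12769 ≡ 276 (mod 403)
3^32 ≡ 276^2 = 76176 ≡ 9 (mod 403)
3^64 ≡ 9^2 = 81 ≡ 81 (mod 403)
3^128 ≡ 81^2 = 6561 ≡ 113 (mod 403)
3^256 ≡ 113^2 = 12769 ≡ 276 (mod 403)
402 = 256 + 128 + 16 + 2 in binary powers of 2.
So 3^402 ≡ 276 · 113 · 276 · 9 ≡ 287 (mod 403).
Since 287 ≠ 1, base 3 is a Fermat witness: 403 is composite.

287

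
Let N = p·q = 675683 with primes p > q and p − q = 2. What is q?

821

Since p = q + 2, we have 675683 = q(q + 2), so q² + 2q − 675683 = 0.
Discriminant: 2² + 4·675683 = 4 + 2702732 = 2702736; √2702736 = 1644.
q = (−2 + 1644)/2 = 821, and p = q + 2 = 823.
Check: 821 · 823 = 675683.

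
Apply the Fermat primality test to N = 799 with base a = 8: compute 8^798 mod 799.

8^1 ≡ 8 (mod 799)
8^2 ≡ 8^2 = 64 ≡ 64 (mod 799)
8^4 ≡ 64^2 = 4096 ≡ 101 (mod 799)
8^8 ≡ 101^2 = 10201 ≡ 613 (mod 799)
8^16 ≡ 613^2 = 375769 ≡ 239 (mod 799)
8^32 ≡ 239^2 = 57121 ≡ 392 (mod 799)
8^64 ≡ 392^2 = 153664 ≡ 256 (mod 799)
8^128 ≡ 256^2 = 65536 ≡ 18 (mod 799)
8^256 ≡ 18^2 = 324 ≡ 324 (mod 799)
8^512 ≡ 324^2 = 104976 ≡ 307 (mod 799)
798 = 512 + 256 + 16 + 8 + 4 + 2 in binary powers of 2.
So 8^798 ≡ 307 · 324 · 239 · 613 · 101 · 64 ≡ 4 (mod 799).
Since 4 ≠ 1, base 8 is a Fermat witness: 799 is composite.

4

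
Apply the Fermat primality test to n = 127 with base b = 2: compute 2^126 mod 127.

1

2^1 ≡ 2 (mod 127)
2^2 ≡ 2^2 = 4 ≡ 4 (mod 127)
2^4 ≡ 4^2 = 16 ≡ 16 (mod 127)
2^8 ≡ 16^2 = 256 ≡ 2 (mod 127)
2^16 ≡ 2^2 = 4 ≡ 4 (mod 127)
2^32 ≡ 4^2 = 16 ≡ 16 (mod 127)
2^64 ≡ 16^2 = 256 ≡ 2 (mod 127)
126 = 64 + 32 + 16 + 8 + 4 + 2 in binary powers of 2.
So 2^126 ≡ 2 · 16 · 4 · 2 · 16 · 4 ≡ 1 (mod 127).
Since the result is 1, base 2 gives no evidence that 127 is composite.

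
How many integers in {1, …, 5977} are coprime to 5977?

5796

Factor: 5977 = 43 · 139.
φ(5977) = (43−1) · (139−1) = 42 · 138 = 5796.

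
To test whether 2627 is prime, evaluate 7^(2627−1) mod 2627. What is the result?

7^1 ≡ 7 (mod 2627)
7^2 ≡ 7^2 = 49 ≡ 49 (mod 2627)
7^4 ≡ 49^2 = 2401 ≡ 2401 (mod 2627)
7^8 ≡ 2401^2 = 5764801 ≡ 1163 (mod 2627)
7^16 ≡ 1163^2 = 1352569 ≡ 2291 (mod 2627)
7^32 ≡ 2291^2 = 5248681 ≡ 2562 (mod 2627)
7^64 ≡ 2562^2 = 6563844 ≡ 1598 (mod 2627)
7^128 ≡ 1598^2 = 2553604 ≡ 160 (mod 2627)
7^256 ≡ 160^2 = 25600 ≡ 1957 (mod 2627)
7^512 ≡ 1957^2 = 3829849 ≡ 2310 (mod 2627)
7^1024 ≡ 2310^2 = 5336100 ≡ 663 (mod 2627)
7^2048 ≡ 663^2 = 439569 ≡ 860 (mod 2627)
2626 = 2048 + 512 + 64 + 2 in binary powers of 2.
So 7^2626 ≡ 860 · 2310 · 1598 · 49 ≡ 774 (mod 2627).
Since 774 ≠ 1, base 7 is a Fermat witness: 2627 is composite.

774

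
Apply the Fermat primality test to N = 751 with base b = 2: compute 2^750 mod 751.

1

2^1 ≡ 2 (mod 751)
2^2 ≡ 2^2 = 4 ≡ 4 (mod 751)
2^4 ≡ 4^2 = 16 ≡ 16 (mod 751)
2^8 ≡ 16^2 = 256 ≡ 256 (mod 751)
2^16 ≡ 256^2 = 65536 ≡ 199 (mod 751)
2^32 ≡ 199^2 = 39601 ≡ 549 (mod 751)
2^64 ≡ 549^2 = 301401 ≡ 250 (mod 751)
2^128 ≡ 250^2 = 62500 ≡ 167 (mod 751)
2^256 ≡ 167^2 = 27889 ≡ 102 (mod 751)
2^512 ≡ 102^2 = 10404 ≡ 641 (mod 751)
750 = 512 + 128 + 64 + 32 + 8 + 4 + 2 in binary powers of 2.
So 2^750 ≡ 641 · 167 · 250 · 549 · 256 · 16 · 4 ≡ 1 (mod 751).
Since the result is 1, base 2 gives no evidence that 751 is composite.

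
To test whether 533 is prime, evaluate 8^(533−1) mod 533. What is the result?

8^1 ≡ 8 (mod 533)
8^2 ≡ 8^2 = 64 ≡ 64 (mod 533)
8^4 ≡ 64^2 = 4096 ≡ 365 (mod 533)
8^8 ≡ 365^2 = 133225 ≡ 508 (mod 533)
8^16 ≡ 508^2 = 258064 ≡ 92 (mod 533)
8^32 ≡ 92^2 = 8464 ≡ 469 (mod 533)
8^64 ≡ 469^2 = 219961 ≡ 365 (mod 533)
8^128 ≡ 365^2 = 133225 ≡ 508 (mod 533)
8^256 ≡ 508^2 = 258064 ≡ 92 (mod 533)
8^512 ≡ 92^2 = 8464 ≡ 469 (mod 533)
532 = 512 + 16 + 4 in binary powers of 2.
So 8^532 ≡ 469 · 92 · 365 ≡ 469 (mod 533).
Since 469 ≠ 1, base 8 is a Fermat witness: 533 is composite.

469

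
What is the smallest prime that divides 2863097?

2863097 is odd.
Digit sum 35, not divisible by 3.
Ends in 7: not divisible by 5.
7: 2863097 = 7·409013 + 6
11: 2863097 = 11·260281 + 6
13: 2863097 = 13·220238 + 3
17: 2863097 = 17·168417 + 8
19: 2863097 = 19·150689 + 6
23: 2863097 = 23·124482 + 11
29: 2863097 = 29·98727 + 14
31: 2863097 = 31·92357 + 30
37: 2863097 = 37·77381

37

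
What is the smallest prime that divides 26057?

26057 is odd.
Digit sum 20, not divisible by 3.
Ends in 7: not divisible by 5.
7: 26057 = 7·3722 + 3
11: 26057 = 11·2368 + 9
13: 26057 = 13·2004 + 5
17: 26057 = 17·1532 + 13
19: 26057 = 19·1371 + 8
23: 26057 = 23·1132 + 21
29: 26057 = 29·898 + 15
31: 26057 = 31·840 + 17
37: 26057 = 37·704 + 9
41: 26057 = 41·635 + 22
43: 26057 = 43·605 + 42
47: 26057 = 47·554 + 19
53: 26057 = 53·491 + 34
59: 26057 = 59·441 + 38
61: 26057 = 61·427 + 10
67: 26057 = 67·388 + 61
71: 26057 = 71·367

71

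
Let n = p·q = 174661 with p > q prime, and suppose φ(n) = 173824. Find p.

449

φ(n) = (p−1)(q−1) = n − (p+q) + 1, so p + q = 174661 − 173824 + 1 = 838.
p and q are the roots of t² − 838t + 174661 = 0.
Discriminant: 838² − 4·174661 = 702244 − 698644 = 3600; √3600 = 60.
q = (838 − 60)/2 = 389, p = (838 + 60)/2 = 449.
Check: 389 · 449 = 174661.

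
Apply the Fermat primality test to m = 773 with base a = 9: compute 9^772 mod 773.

1

9^1 ≡ 9 (mod 773)
9^2 ≡ 9^2 = 81 ≡ 81 (mod 773)
9^4 ≡ 81^2 = 6561 ≡ 377 (mod 773)
9^8 ≡ 377^2 = 142129 ≡ 670 (mod 773)
9^16 ≡ 670^2 = 448900 ≡ 560 (mod 773)
9^32 ≡ 560^2 = 313600 ≡ 535 (mod 773)
9^64 ≡ 535^2 = 286225 ≡ 215 (mod 773)
9^128 ≡ 215^2 = 46225 ≡ 618 (mod 773)
9^256 ≡ 618^2 = 381924 ≡ 62 (mod 773)
9^512 ≡ 62^2 = 3844 ≡ 752 (mod 773)
772 = 512 + 256 + 4 in binary powers of 2.
So 9^772 ≡ 752 · 62 · 377 ≡ 1 (mod 773).
Since the result is 1, base 9 gives no evidence that 773 is composite.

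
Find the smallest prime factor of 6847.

6847 is odd.
Digit sum 25, not divisible by 3.
Ends in 7: not divisible by 5.
7: 6847 = 7·978 + 1
11: 6847 = 11·622 + 5
13: 6847 = 13·526 + 9
17: 6847 = 17·402 + 13
19: 6847 = 19·360 + 7
23: 6847 = 23·297 + 16
29: 6847 = 29·236 + 3
31: 6847 = 31·220 + 27
37: 6847 = 37·185 + 2
41: 6847 = 41·167

41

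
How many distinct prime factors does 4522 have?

4522 = 2 · 2261
2261 = 7 · 323
323 = 17 · 19
4522 = 2 · 7 · 17 · 19, which has 4 distinct prime factors.

4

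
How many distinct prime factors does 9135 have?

4

9135 = 3^2 · 1015
1015 = 5 · 203
203 = 7 · 29
9135 = 3^2 · 5 · 7 · 29, which has 4 distinct prime factors.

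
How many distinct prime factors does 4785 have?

4

4785 = 3 · 1595
1595 = 5 · 319
319 = 11 · 29
4785 = 3 · 5 · 11 · 29, which has 4 distinct prime factors.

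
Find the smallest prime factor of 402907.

31

402907 is odd.
Digit sum 22, not divisible by 3.
Ends in 7: not divisible by 5.
7: 402907 = 7·57558 + 1
11: 402907 = 11·36627 + 10
13: 402907 = 13·30992 + 11
17: 402907 = 17·23700 + 7
19: 402907 = 19·21205 + 12
23: 402907 = 23·17517 + 16
29: 402907 = 29·13893 + 10
31: 402907 = 31·12997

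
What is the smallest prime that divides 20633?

20633 is odd.
Digit sum 14, not divisible by 3.
Ends in 3: not divisible by 5.
7: 20633 = 7·2947 + 4
11: 20633 = 11·1875 + 8
13: 20633 = 13·1587 + 2
17: 20633 = 17·1213 + 12
19: 20633 = 19·1085 + 18
23: 20633 = 23·897 + 2
29: 20633 = 29·711 + 14
31: 20633 = 31·665 + 18
37: 20633 = 37·557 + 24
41: 20633 = 41·503 + 10
43: 20633 = 43·479 + 36
47: 20633 = 47·439

47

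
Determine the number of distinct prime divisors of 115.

115 = 5 · 23
115 = 5 · 23, which has 2 distinct prime factors.

2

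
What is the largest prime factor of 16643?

16643 = 11 · 1513
1513 = 17 · 89
89 is prime.
So 16643 = 11 · 17 · 89; the largest prime factor is 89.

89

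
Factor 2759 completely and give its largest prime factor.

89

2759 = 31 · 89
89 is prime.
So 2759 = 31 · 89; the largest prime factor is 89.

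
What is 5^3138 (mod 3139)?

5^1 ≡ 5 (mod 3139)
5^2 ≡ 5^2 = 25 ≡ 25 (mod 3139)
5^4 ≡ 25^2 = 625 ≡ 625 (mod 3139)
5^8 ≡ 625^2 = 390625 ≡ 1389 (mod 3139)
5^16 ≡ 1389^2 = 1929321 ≡ 1975 (mod 3139)
5^32 ≡ 1975^2 = 3900625 ≡ 1987 (mod 3139)
5^64 ≡ 1987^2 = 3948169 ≡ 2446 (mod 3139)
5^128 ≡ 2446^2 = 5982916 ≡ 3121 (mod 3139)
5^256 ≡ 3121^2 = 9740641 ≡ 324 (mod 3139)
5^512 ≡ 324^2 = 104976 ≡ 1389 (mod 3139)
5^1024 ≡ 1389^2 = 1929321 ≡ 1975 (mod 3139)
5^2048 ≡ 1975^2 = 3900625 ≡ 1987 (mod 3139)
3138 = 2048 + 1024 + 64 + 2 in binary powers of 2.
So 5^3138 ≡ 1987 · 1975 · 2446 · 25 ≡ 1311 (mod 3139).
Since 1311 ≠ 1, base 5 is a Fermat witness: 3139 is composite.

1311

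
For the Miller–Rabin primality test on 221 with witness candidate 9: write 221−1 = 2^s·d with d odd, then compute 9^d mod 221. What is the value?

221 − 1 = 220 = 2^2 · 55, so d = 55.
9^1 ≡ 9 (mod 221)
9^2 ≡ 9^2 = 81 ≡ 81 (mod 221)
9^4 ≡ 81^2 = 6561 ≡ 152 (mod 221)
9^8 ≡ 152^2 = 23104 ≡ 120 (mod 221)
9^16 ≡ 120^2 = 14400 ≡ 35 (mod 221)
9^32 ≡ 35^2 = 1225 ≡ 120 (mod 221)
55 = 32 + 16 + 4 + 2 + 1 in binary powers of 2.
So 9^55 ≡ 120 · 35 · 152 · 81 · 9 ≡ 87 (mod 221).
Squaring chain: 87 → 55; never reaches −1, so base 9 is a Miller–Rabin witness that 221 is composite.

87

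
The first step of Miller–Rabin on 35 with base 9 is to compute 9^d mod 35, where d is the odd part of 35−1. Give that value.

35 − 1 = 34 = 2^1 · 17, so d = 17.
9^1 ≡ 9 (mod 35)
9^2 ≡ 9^2 = 81 ≡ 11 (mod 35)
9^4 ≡ 11^2 = 121 ≡ 16 (mod 35)
9^8 ≡ 16^2 = 256 ≡ 11 (mod 35)
9^16 ≡ 11^2 = 121 ≡ 16 (mod 35)
17 = 16 + 1 in binary powers of 2.
So 9^17 ≡ 16 · 9 ≡ 4 (mod 35).
Squaring chain: 4; never reaches −1, so base 9 is a Miller–Rabin witness that 35 is composite.

4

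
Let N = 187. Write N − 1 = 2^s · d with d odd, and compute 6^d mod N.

95

187 − 1 = 186 = 2^1 · 93, so d = 93.
6^1 ≡ 6 (mod 187)
6^2 ≡ 6^2 = 36 ≡ 36 (mod 187)
6^4 ≡ 36^2 = 1296 ≡ 174 (mod 187)
6^8 ≡ 174^2 = 30276 ≡ 169 (mod 187)
6^16 ≡ 169^2 = 28561 ≡ 137 (mod 187)
6^32 ≡ 137^2 = 18769 ≡ 69 (mod 187)
6^64 ≡ 69^2 = 4761 ≡ 86 (mod 187)
93 = 64 + 16 + 8 + 4 + 1 in binary powers of 2.
So 6^93 ≡ 86 · 137 · 169 · 174 · 6 ≡ 95 (mod 187).
Squaring chain: 95; never reaches −1, so base 6 is a Miller–Rabin witness that 187 is composite.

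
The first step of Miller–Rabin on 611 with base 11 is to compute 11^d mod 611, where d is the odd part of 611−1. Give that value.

527

611 − 1 = 610 = 2^1 · 305, so d = 305.
11^1 ≡ 11 (mod 611)
11^2 ≡ 11^2 = 121 ≡ 121 (mod 611)
11^4 ≡ 121^2 = 14641 ≡ 588 (mod 611)
11^8 ≡ 588^2 = 345744 ≡ 529 (mod 611)
11^16 ≡ 529^2 = 279841 ≡ 3 (mod 611)
11^32 ≡ 3^2 = 9 ≡ 9 (mod 611)
11^64 ≡ 9^2 = 81 ≡ 81 (mod 611)
11^128 ≡ 81^2 = 6561 ≡ 451 (mod 611)
11^256 ≡ 451^2 = 203401 ≡ 549 (mod 611)
305 = 256 + 32 + 16 + 1 in binary powers of 2.
So 11^305 ≡ 549 · 9 · 3 · 11 ≡ 527 (mod 611).
Squaring chain: 527; never reaches −1, so base 11 is a Miller–Rabin witness that 611 is composite.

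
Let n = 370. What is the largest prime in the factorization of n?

37

370 = 2 · 185
185 = 5 · 37
37 is prime.
So 370 = 2 · 5 · 37; the largest prime factor is 37.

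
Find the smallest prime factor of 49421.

49421 is odd.
Digit sum 20, not divisible by 3.
Ends in 1: not divisible by 5.
7: 49421 = 7·7060 + 1
11: 49421 = 11·4492 + 9
13: 49421 = 13·3801 + 8
17: 49421 = 17·2907 + 2
19: 49421 = 19·2601 + 2
23: 49421 = 23·2148 + 17
29: 49421 = 29·1704 + 5
31: 49421 = 31·1594 + 7
37: 49421 = 37·1335 + 26
41: 49421 = 41·1205 + 16
43: 49421 = 43·1149 + 14
47: 49421 = 47·1051 + 24
53: 49421 = 53·932 + 25
59: 49421 = 59·837 + 38
61: 49421 = 61·810 + 11
67: 49421 = 67·737 + 42
71: 49421 = 71·696 + 5
73: 49421 = 73·677

73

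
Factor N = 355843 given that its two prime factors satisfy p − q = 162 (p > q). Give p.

683

Since p = q + 162, we have 355843 = q(q + 162), so q² + 162q − 355843 = 0.
Discriminant: 162² + 4·355843 = 26244 + 1423372 = 1449616; √1449616 = 1204.
q = (−162 + 1204)/2 = 521, and p = q + 162 = 683.
Check: 521 · 683 = 355843.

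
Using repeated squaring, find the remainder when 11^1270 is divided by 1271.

11^1 ≡ 11 (mod 1271)
11^2 ≡ 11^2 = 121 ≡ 121 (mod 1271)
11^4 ≡ 121^2 = 14641 ≡ 660 (mod 1271)
11^8 ≡ 660^2 = 435600 ≡ 918 (mod 1271)
11^16 ≡ 918^2 = 842724 ≡ 51 (mod 1271)
11^32 ≡ 51^2 = 2601 ≡ 59 (mod 1271)
11^64 ≡ 59^2 = 3481 ≡ 939 (mod 1271)
11^128 ≡ 939^2 = 881721 ≡ 918 (mod 1271)
11^256 ≡ 918^2 = 842724 ≡ 51 (mod 1271)
11^512 ≡ 51^2 = 2601 ≡ 59 (mod 1271)
11^1024 ≡ 59^2 = 3481 ≡ 939 (mod 1271)
1270 = 1024 + 128 + 64 + 32 + 16 + 4 + 2 in binary powers of 2.
So 11^1270 ≡ 939 · 918 · 939 · 59 · 51 · 660 · 121 ≡ 811 (mod 1271).
Since 811 ≠ 1, base 11 is a Fermat witness: 1271 is composite.

811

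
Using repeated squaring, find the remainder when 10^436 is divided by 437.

10^1 ≡ 10 (mod 437)
10^2 ≡ 10^2 = 100 ≡ 100 (mod 437)
10^4 ≡ 100^2 = 10000 ≡ 386 (mod 437)
10^8 ≡ 386^2 = 148996 ≡ 416 (mod 437)
10^16 ≡ 416^2 = 173056 ≡ 4 (mod 437)
10^32 ≡ 4^2 = 16 ≡ 16 (mod 437)
10^64 ≡ 16^2 = 256 ≡ 256 (mod 437)
10^128 ≡ 256^2 = 65536 ≡ 423 (mod 437)
10^256 ≡ 423^2 = 178929 ≡ 196 (mod 437)
436 = 256 + 128 + 32 + 16 + 4 in binary powers of 2.
So 10^436 ≡ 196 · 423 · 16 · 4 · 386 ≡ 101 (mod 437).
Since 101 ≠ 1, base 10 is a Fermat witness: 437 is composite.

101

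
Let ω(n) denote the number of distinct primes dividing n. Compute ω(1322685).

6

1322685 = 3^2 · 146965
146965 = 5 · 29393
29393 = 7 · 4199
4199 = 13 · 323
323 = 17 · 19
1322685 = 3^2 · 5 · 7 · 13 · 17 · 19, which has 6 distinct prime factors.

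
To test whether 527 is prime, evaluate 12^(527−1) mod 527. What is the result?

236

12^1 ≡ 12 (mod 527)
12^2 ≡ 12^2 = 144 ≡ 144 (mod 527)
12^4 ≡ 144^2 = 20736 ≡ 183 (mod 527)
12^8 ≡ 183^2 = 33489 ≡ 288 (mod 527)
12^16 ≡ 288^2 = 82944 ≡ 205 (mod 527)
12^32 ≡ 205^2 = 42025 ≡ 392 (mod 527)
12^64 ≡ 392^2 = 153664 ≡ 307 (mod 527)
12^128 ≡ 307^2 = 94249 ≡ 443 (mod 527)
12^256 ≡ 443^2 = 196249 ≡ 205 (mod 527)
12^512 ≡ 205^2 = 42025 ≡ 392 (mod 527)
526 = 512 + 8 + 4 + 2 in binary powers of 2.
So 12^526 ≡ 392 · 288 · 183 · 144 ≡ 236 (mod 527).
Since 236 ≠ 1, base 12 is a Fermat witness: 527 is composite.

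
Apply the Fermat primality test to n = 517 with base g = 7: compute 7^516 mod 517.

7^1 ≡ 7 (mod 517)
7^2 ≡ 7^2 = 49 ≡ 49 (mod 517)
7^4 ≡ 49^2 = 2401 ≡ 333 (mod 517)
7^8 ≡ 333^2 = 110889 ≡ 251 (mod 517)
7^16 ≡ 251^2 = 63001 ≡ 444 (mod 517)
7^32 ≡ 444^2 = 197136 ≡ 159 (mod 517)
7^64 ≡ 159^2 = 25281 ≡ 465 (mod 517)
7^128 ≡ 465^2 = 216225 ≡ 119 (mod 517)
7^256 ≡ 119^2 = 14161 ≡ 202 (mod 517)
7^512 ≡ 202^2 = 40804 ≡ 478 (mod 517)
516 = 512 + 4 in binary powers of 2.
So 7^516 ≡ 478 · 333 ≡ 455 (mod 517).
Since 455 ≠ 1, base 7 is a Fermat witness: 517 is composite.

455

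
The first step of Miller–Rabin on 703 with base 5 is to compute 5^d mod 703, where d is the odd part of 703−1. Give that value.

703 − 1 = 702 = 2^1 · 351, so d = 351.
5^1 ≡ 5 (mod 703)
5^2 ≡ 5^2 = 25 ≡ 25 (mod 703)
5^4 ≡ 25^2 = 625 ≡ 625 (mod 703)
5^8 ≡ 625^2 = 390625 ≡ 460 (mod 703)
5^16 ≡ 460^2 = 211600 ≡ 700 (mod 703)
5^32 ≡ 700^2 = 490000 ≡ 9 (mod 703)
5^64 ≡ 9^2 = 81 ≡ 81 (mod 703)
5^128 ≡ 81^2 = 6561 ≡ 234 (mod 703)
5^256 ≡ 234^2 = 54756 ≡ 625 (mod 703)
351 = 256 + 64 + 16 + 8 + 4 + 2 + 1 in binary powers of 2.
So 5^351 ≡ 625 · 81 · 700 · 460 · 625 · 25 · 5 ≡ 438 (mod 703).
Squaring chain: 438; never reaches −1, so base 5 is a Miller–Rabin witness that 703 is composite.

438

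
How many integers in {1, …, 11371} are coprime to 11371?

Factor: 11371 = 83 · 137.
φ(11371) = (83−1) · (137−1) = 82 · 136 = 11152.

11152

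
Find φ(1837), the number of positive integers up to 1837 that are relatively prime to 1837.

1660

Factor: 1837 = 11 · 167.
φ(1837) = (11−1) · (167−1) = 10 · 166 = 1660.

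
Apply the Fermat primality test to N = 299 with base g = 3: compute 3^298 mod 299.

3^1 ≡ 3 (mod 299)
3^2 ≡ 3^2 = 9 ≡ 9 (mod 299)
3^4 ≡ 9^2 = 81 ≡ 81 (mod 299)
3^8 ≡ 81^2 = 6561 ≡ 282 (mod 299)
3^16 ≡ 282^2 = 79524 ≡ 289 (mod 299)
3^32 ≡ 289^2 = 83521 ≡ 100 (mod 299)
3^64 ≡ 100^2 = 10000 ≡ 133 (mod 299)
3^128 ≡ 133^2 = 17689 ≡ 48 (mod 299)
3^256 ≡ 48^2 = 2304 ≡ 211 (mod 299)
298 = 256 + 32 + 8 + 2 in binary powers of 2.
So 3^298 ≡ 211 · 100 · 282 · 9 ≡ 3 (mod 299).
Since 3 ≠ 1, base 3 is a Fermat witness: 299 is composite.

3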